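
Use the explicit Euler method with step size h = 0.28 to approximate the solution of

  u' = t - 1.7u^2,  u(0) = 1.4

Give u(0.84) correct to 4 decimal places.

Euler: u_{n+1} = u_n + h·f(t_n, u_n).
t=0.000000, u=1.400000: f=-3.332000 → u ← 1.400000 + 0.28·(-3.332000) = 0.467040
t=0.280000, u=0.467040: f=-0.090815 → u ← 0.467040 + 0.28·(-0.090815) = 0.441612
t=0.560000, u=0.441612: f=0.228464 → u ← 0.441612 + 0.28·0.228464 = 0.505582
u(0.84) ≈ 0.5056

0.5056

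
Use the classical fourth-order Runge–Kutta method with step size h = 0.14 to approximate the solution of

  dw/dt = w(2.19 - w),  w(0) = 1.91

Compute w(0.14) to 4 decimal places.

1.9767

RK4: k1 = f(t_n, w_n); k2 = f(t_n + h/2, w_n + (h/2)·k1); k3 = f(t_n + h/2, w_n + (h/2)·k2); k4 = f(t_n + h, w_n + h·k3); w_{n+1} = w_n + (h/6)·(k1 + 2k2 + 2k3 + k4).
t=0.000000, w=1.910000:
  k1 = f(0.000000, 1.910000) = 0.534800
  k2 = f(0.070000, 1.947436) = 0.472378
  k3 = f(0.070000, 1.943066) = 0.479808
  k4 = f(0.140000, 1.977173) = 0.420796
  w ← 1.910000 + (0.14/6)·(k1 + 2k2 + 2k3 + k4) = 1.976733
w(0.14) ≈ 1.9767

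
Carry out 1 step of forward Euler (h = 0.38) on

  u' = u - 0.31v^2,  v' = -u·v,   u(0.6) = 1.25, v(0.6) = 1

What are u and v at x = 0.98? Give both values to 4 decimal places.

Euler on (u,v): u_{n+1} = u_n + h·u', v_{n+1} = v_n + h·v'.
0.600000: (1.250000, 1.000000); f=(0.940000, -1.250000) → (1.607200, 0.525000)
(u(0.98), v(0.98)) ≈ (1.6072, 0.5250)

1.6072, 0.5250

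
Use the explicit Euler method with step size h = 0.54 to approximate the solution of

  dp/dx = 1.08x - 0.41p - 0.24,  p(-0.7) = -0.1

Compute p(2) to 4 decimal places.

0.7630

Euler: p_{n+1} = p_n + h·f(x_n, p_n).
x=-0.700000, p=-0.100000: f=-0.955000 → p ← -0.100000 + 0.54·(-0.955000) = -0.615700
x=-0.160000, p=-0.615700: f=-0.160363 → p ← -0.615700 + 0.54·(-0.160363) = -0.702296
x=0.380000, p=-0.702296: f=0.458341 → p ← -0.702296 + 0.54·0.458341 = -0.454792
x=0.920000, p=-0.454792: f=0.940065 → p ← -0.454792 + 0.54·0.940065 = 0.052843
x=1.460000, p=0.052843: f=1.315134 → p ← 0.052843 + 0.54·1.315134 = 0.763016
p(2) ≈ 0.7630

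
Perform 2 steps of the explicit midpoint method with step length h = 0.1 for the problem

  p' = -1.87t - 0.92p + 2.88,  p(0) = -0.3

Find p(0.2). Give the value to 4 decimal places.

Midpoint: k1 = f(t_n, p_n); k2 = f(t_n + h/2, p_n + (h/2)·k1); p_{n+1} = p_n + h·k2.
t=0.000000, p=-0.300000:
  k1 = f(0.000000, -0.300000) = 3.156000
  k2 = f(0.050000, -0.142200) = 2.917324
  p ← -0.300000 + 0.1·2.917324 = -0.008268
t=0.100000, p=-0.008268:
  k1 = f(0.100000, -0.008268) = 2.700606
  k2 = f(0.150000, 0.126763) = 2.482878
  p ← -0.008268 + 0.1·2.482878 = 0.240020
p(0.2) ≈ 0.2400

0.2400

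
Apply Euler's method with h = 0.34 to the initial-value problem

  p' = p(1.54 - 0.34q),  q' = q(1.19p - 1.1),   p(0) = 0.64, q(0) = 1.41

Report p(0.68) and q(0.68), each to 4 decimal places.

1.2011, 1.2207

Euler on (p,q): p_{n+1} = p_n + h·p', q_{n+1} = q_n + h·q'.
0.000000: (0.640000, 1.410000); f=(0.678784, -0.477144) → (0.870787, 1.247771)
0.340000: (0.870787, 1.247771); f=(0.971587, -0.079563) → (1.201126, 1.220720)
(p(0.68), q(0.68)) ≈ (1.2011, 1.2207)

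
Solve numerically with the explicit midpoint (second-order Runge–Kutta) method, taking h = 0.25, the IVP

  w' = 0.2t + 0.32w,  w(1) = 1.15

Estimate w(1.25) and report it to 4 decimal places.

1.3039

Midpoint: k1 = f(t_n, w_n); k2 = f(t_n + h/2, w_n + (h/2)·k1); w_{n+1} = w_n + h·k2.
t=1.000000, w=1.150000:
  k1 = f(1.000000, 1.150000) = 0.568000
  k2 = f(1.125000, 1.221000) = 0.615720
  w ← 1.150000 + 0.25·0.615720 = 1.303930
w(1.25) ≈ 1.3039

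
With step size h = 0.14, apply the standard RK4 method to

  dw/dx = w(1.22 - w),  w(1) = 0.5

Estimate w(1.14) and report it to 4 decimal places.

0.5511

RK4: k1 = f(x_n, w_n); k2 = f(x_n + h/2, w_n + (h/2)·k1); k3 = f(x_n + h/2, w_n + (h/2)·k2); k4 = f(x_n + h, w_n + h·k3); w_{n+1} = w_n + (h/6)·(k1 + 2k2 + 2k3 + k4).
x=1.000000, w=0.500000:
  k1 = f(1.000000, 0.500000) = 0.360000
  k2 = f(1.070000, 0.525200) = 0.364909
  k3 = f(1.070000, 0.525544) = 0.364967
  k4 = f(1.140000, 0.551095) = 0.368630
  w ← 0.500000 + (0.14/6)·(k1 + 2k2 + 2k3 + k4) = 0.551062
w(1.14) ≈ 0.5511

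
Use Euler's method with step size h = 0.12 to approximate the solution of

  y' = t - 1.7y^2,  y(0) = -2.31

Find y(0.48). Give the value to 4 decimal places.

-43.9294

Euler: y_{n+1} = y_n + h·f(t_n, y_n).
t=0.000000, y=-2.310000: f=-9.071370 → y ← -2.310000 + 0.12·(-9.071370) = -3.398564
t=0.120000, y=-3.398564: f=-19.515408 → y ← -3.398564 + 0.12·(-19.515408) = -5.740413
t=0.240000, y=-5.740413: f=-55.778987 → y ← -5.740413 + 0.12·(-55.778987) = -12.433892
t=0.360000, y=-12.433892: f=-262.462833 → y ← -12.433892 + 0.12·(-262.462833) = -43.929432
y(0.48) ≈ -43.9294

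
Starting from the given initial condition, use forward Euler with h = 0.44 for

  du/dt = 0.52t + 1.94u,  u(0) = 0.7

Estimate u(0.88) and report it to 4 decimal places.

2.5058

Euler: u_{n+1} = u_n + h·f(t_n, u_n).
t=0.000000, u=0.700000: f=1.358000 → u ← 0.700000 + 0.44·1.358000 = 1.297520
t=0.440000, u=1.297520: f=2.745989 → u ← 1.297520 + 0.44·2.745989 = 2.505755
u(0.88) ≈ 2.5058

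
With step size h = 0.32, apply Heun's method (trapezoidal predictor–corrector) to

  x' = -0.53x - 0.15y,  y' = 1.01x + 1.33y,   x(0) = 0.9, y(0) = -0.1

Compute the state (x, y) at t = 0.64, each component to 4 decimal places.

0.6255, 0.5440

Heun on (x,y): k1 = f(t_n, state_n); k2 = f(t_n + h, state_n + h·k1); state_{n+1} = state_n + (h/2)·(k1 + k2).
0.000000: (0.900000, -0.100000)
  k1 = (-0.462000, 0.776000)
  predictor → (0.752160, 0.148320)
  k2 = (-0.420893, 0.956947)
  → (0.758737, 0.177272)
0.320000: (0.758737, 0.177272)
  k1 = (-0.428721, 1.002096)
  predictor → (0.621546, 0.497942)
  k2 = (-0.404111, 1.290025)
  → (0.625484, 0.544011)
(x(0.64), y(0.64)) ≈ (0.6255, 0.5440)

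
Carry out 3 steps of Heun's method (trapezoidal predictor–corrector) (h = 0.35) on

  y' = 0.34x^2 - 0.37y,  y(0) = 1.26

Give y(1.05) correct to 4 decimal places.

0.9832

Heun: k1 = f(x_n, y_n); k2 = f(x_n + h, y_n + h·k1); y_{n+1} = y_n + (h/2)·(k1 + k2).
x=0.000000, y=1.260000:
  k1 = f(0.000000, 1.260000) = -0.466200
  k2 = f(0.350000, 1.096830) = -0.364177
  y ← 1.260000 + (0.35/2)·(-0.466200 + (-0.364177)) = 1.114684
x=0.350000, y=1.114684:
  k1 = f(0.350000, 1.114684) = -0.370783
  k2 = f(0.700000, 0.984910) = -0.197817
  y ← 1.114684 + (0.35/2)·(-0.370783 + (-0.197817)) = 1.015179
x=0.700000, y=1.015179:
  k1 = f(0.700000, 1.015179) = -0.209016
  k2 = f(1.050000, 0.942023) = 0.026301
  y ← 1.015179 + (0.35/2)·(-0.209016 + 0.026301) = 0.983204
y(1.05) ≈ 0.9832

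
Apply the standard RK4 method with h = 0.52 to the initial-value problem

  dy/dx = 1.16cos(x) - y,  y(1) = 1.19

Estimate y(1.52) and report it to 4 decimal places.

0.8396

RK4: k1 = f(x_n, y_n); k2 = f(x_n + h/2, y_n + (h/2)·k1); k3 = f(x_n + h/2, y_n + (h/2)·k2); k4 = f(x_n + h, y_n + h·k3); y_{n+1} = y_n + (h/6)·(k1 + 2k2 + 2k3 + k4).
x=1.000000, y=1.190000:
  k1 = f(1.000000, 1.190000) = -0.563249
  k2 = f(1.260000, 1.043555) = -0.688808
  k3 = f(1.260000, 1.010910) = -0.656162
  k4 = f(1.520000, 0.848796) = -0.789897
  y ← 1.190000 + (0.52/6)·(k1 + 2k2 + 2k3 + k4) = 0.839599
y(1.52) ≈ 0.8396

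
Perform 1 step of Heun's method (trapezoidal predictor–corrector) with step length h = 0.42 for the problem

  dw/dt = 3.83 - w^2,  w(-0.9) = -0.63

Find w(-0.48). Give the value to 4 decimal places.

Heun: k1 = f(t_n, w_n); k2 = f(t_n + h, w_n + h·k1); w_{n+1} = w_n + (h/2)·(k1 + k2).
t=-0.900000, w=-0.630000:
  k1 = f(-0.900000, -0.630000) = 3.433100
  k2 = f(-0.480000, 0.811902) = 3.170815
  w ← -0.630000 + (0.42/2)·(3.433100 + 3.170815) = 0.756822
w(-0.48) ≈ 0.7568

0.7568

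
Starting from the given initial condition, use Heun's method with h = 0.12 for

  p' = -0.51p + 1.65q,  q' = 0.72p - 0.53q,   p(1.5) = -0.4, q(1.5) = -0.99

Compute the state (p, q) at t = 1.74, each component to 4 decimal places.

Heun on (p,q): k1 = f(t_n, state_n); k2 = f(t_n + h, state_n + h·k1); state_{n+1} = state_n + (h/2)·(k1 + k2).
1.500000: (-0.400000, -0.990000)
  k1 = (-1.429500, 0.236700)
  predictor → (-0.571540, -0.961596)
  k2 = (-1.295148, 0.098137)
  → (-0.563479, -0.969910)
1.620000: (-0.563479, -0.969910)
  k1 = (-1.312977, 0.108347)
  predictor → (-0.721036, -0.956908)
  k2 = (-1.211170, -0.011985)
  → (-0.714928, -0.964128)
(p(1.74), q(1.74)) ≈ (-0.7149, -0.9641)

-0.7149, -0.9641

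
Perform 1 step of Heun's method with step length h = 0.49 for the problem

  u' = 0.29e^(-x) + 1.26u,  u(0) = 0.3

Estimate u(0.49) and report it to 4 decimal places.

Heun: k1 = f(x_n, u_n); k2 = f(x_n + h, u_n + h·k1); u_{n+1} = u_n + (h/2)·(k1 + k2).
x=0.000000, u=0.300000:
  k1 = f(0.000000, 0.300000) = 0.668000
  k2 = f(0.490000, 0.627320) = 0.968085
  u ← 0.300000 + (0.49/2)·(0.668000 + 0.968085) = 0.700841
u(0.49) ≈ 0.7008

0.7008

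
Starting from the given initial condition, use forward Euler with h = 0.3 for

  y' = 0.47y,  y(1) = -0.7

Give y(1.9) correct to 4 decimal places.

-1.0398

Euler: y_{n+1} = y_n + h·f(t_n, y_n).
t=1.000000, y=-0.700000: f=-0.329000 → y ← -0.700000 + 0.3·(-0.329000) = -0.798700
t=1.300000, y=-0.798700: f=-0.375389 → y ← -0.798700 + 0.3·(-0.375389) = -0.911317
t=1.600000, y=-0.911317: f=-0.428319 → y ← -0.911317 + 0.3·(-0.428319) = -1.039812
y(1.9) ≈ -1.0398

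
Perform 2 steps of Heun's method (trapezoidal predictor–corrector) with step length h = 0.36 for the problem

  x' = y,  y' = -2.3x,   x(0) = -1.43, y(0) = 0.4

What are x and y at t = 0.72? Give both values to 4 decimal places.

Heun on (x,y): k1 = f(t_n, state_n); k2 = f(t_n + h, state_n + h·k1); state_{n+1} = state_n + (h/2)·(k1 + k2).
0.000000: (-1.430000, 0.400000)
  k1 = (0.400000, 3.289000)
  predictor → (-1.286000, 1.584040)
  k2 = (1.584040, 2.957800)
  → (-1.072873, 1.524424)
0.360000: (-1.072873, 1.524424)
  k1 = (1.524424, 2.467607)
  predictor → (-0.524080, 2.412763)
  k2 = (2.412763, 1.205384)
  → (-0.364179, 2.185563)
(x(0.72), y(0.72)) ≈ (-0.3642, 2.1856)

-0.3642, 2.1856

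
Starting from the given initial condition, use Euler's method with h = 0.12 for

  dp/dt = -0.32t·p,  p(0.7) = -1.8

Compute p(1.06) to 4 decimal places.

Euler: p_{n+1} = p_n + h·f(t_n, p_n).
t=0.700000, p=-1.800000: f=0.403200 → p ← -1.800000 + 0.12·0.403200 = -1.751616
t=0.820000, p=-1.751616: f=0.459624 → p ← -1.751616 + 0.12·0.459624 = -1.696461
t=0.940000, p=-1.696461: f=0.510296 → p ← -1.696461 + 0.12·0.510296 = -1.635226
p(1.06) ≈ -1.6352

-1.6352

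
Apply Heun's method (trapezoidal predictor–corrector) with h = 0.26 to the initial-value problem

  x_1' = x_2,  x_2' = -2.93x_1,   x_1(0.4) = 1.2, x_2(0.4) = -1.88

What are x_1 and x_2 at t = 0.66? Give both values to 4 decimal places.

0.5924, -2.6080

Heun on (x_1,x_2): k1 = f(t_n, state_n); k2 = f(t_n + h, state_n + h·k1); state_{n+1} = state_n + (h/2)·(k1 + k2).
0.400000: (1.200000, -1.880000)
  k1 = (-1.880000, -3.516000)
  predictor → (0.711200, -2.794160)
  k2 = (-2.794160, -2.083816)
  → (0.592359, -2.607976)
(x_1(0.66), x_2(0.66)) ≈ (0.5924, -2.6080)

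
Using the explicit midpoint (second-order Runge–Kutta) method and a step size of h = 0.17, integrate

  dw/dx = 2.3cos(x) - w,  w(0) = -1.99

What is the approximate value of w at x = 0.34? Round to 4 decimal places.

-0.7725

Midpoint: k1 = f(x_n, w_n); k2 = f(x_n + h/2, w_n + (h/2)·k1); w_{n+1} = w_n + h·k2.
x=0.000000, w=-1.990000:
  k1 = f(0.000000, -1.990000) = 4.290000
  k2 = f(0.085000, -1.625350) = 3.917046
  w ← -1.990000 + 0.17·3.917046 = -1.324102
x=0.170000, w=-1.324102:
  k1 = f(0.170000, -1.324102) = 3.590947
  k2 = f(0.255000, -1.018872) = 3.244497
  w ← -1.324102 + 0.17·3.244497 = -0.772538
w(0.34) ≈ -0.7725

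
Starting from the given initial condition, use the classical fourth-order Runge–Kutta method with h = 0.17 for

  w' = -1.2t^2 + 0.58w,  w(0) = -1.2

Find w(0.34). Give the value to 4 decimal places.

RK4: k1 = f(t_n, w_n); k2 = f(t_n + h/2, w_n + (h/2)·k1); k3 = f(t_n + h/2, w_n + (h/2)·k2); k4 = f(t_n + h, w_n + h·k3); w_{n+1} = w_n + (h/6)·(k1 + 2k2 + 2k3 + k4).
t=0.000000, w=-1.200000:
  k1 = f(0.000000, -1.200000) = -0.696000
  k2 = f(0.085000, -1.259160) = -0.738983
  k3 = f(0.085000, -1.262814) = -0.741102
  k4 = f(0.170000, -1.325987) = -0.803753
  w ← -1.200000 + (0.17/6)·(k1 + 2k2 + 2k3 + k4) = -1.326364
t=0.170000, w=-1.326364:
  k1 = f(0.170000, -1.326364) = -0.803971
  k2 = f(0.255000, -1.394702) = -0.886957
  k3 = f(0.255000, -1.401756) = -0.891048
  k4 = f(0.340000, -1.477843) = -0.995869
  w ← -1.326364 + (0.17/6)·(k1 + 2k2 + 2k3 + k4) = -1.478114
w(0.34) ≈ -1.4781

-1.4781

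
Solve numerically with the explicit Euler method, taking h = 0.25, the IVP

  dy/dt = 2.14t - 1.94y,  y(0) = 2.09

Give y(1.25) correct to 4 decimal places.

0.9066

Euler: y_{n+1} = y_n + h·f(t_n, y_n).
t=0.000000, y=2.090000: f=-4.054600 → y ← 2.090000 + 0.25·(-4.054600) = 1.076350
t=0.250000, y=1.076350: f=-1.553119 → y ← 1.076350 + 0.25·(-1.553119) = 0.688070
t=0.500000, y=0.688070: f=-0.264856 → y ← 0.688070 + 0.25·(-0.264856) = 0.621856
t=0.750000, y=0.621856: f=0.398599 → y ← 0.621856 + 0.25·0.398599 = 0.721506
t=1.000000, y=0.721506: f=0.740278 → y ← 0.721506 + 0.25·0.740278 = 0.906576
y(1.25) ≈ 0.9066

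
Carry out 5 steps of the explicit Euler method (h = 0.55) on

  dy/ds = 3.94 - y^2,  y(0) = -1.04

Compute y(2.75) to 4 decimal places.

Euler: y_{n+1} = y_n + h·f(s_n, y_n).
s=0.000000, y=-1.040000: f=2.858400 → y ← -1.040000 + 0.55·2.858400 = 0.532120
s=0.550000, y=0.532120: f=3.656848 → y ← 0.532120 + 0.55·3.656848 = 2.543387
s=1.100000, y=2.543387: f=-2.528815 → y ← 2.543387 + 0.55·(-2.528815) = 1.152538
s=1.650000, y=1.152538: f=2.611656 → y ← 1.152538 + 0.55·2.611656 = 2.588949
s=2.200000, y=2.588949: f=-2.762656 → y ← 2.588949 + 0.55·(-2.762656) = 1.069488
y(2.75) ≈ 1.0695

1.0695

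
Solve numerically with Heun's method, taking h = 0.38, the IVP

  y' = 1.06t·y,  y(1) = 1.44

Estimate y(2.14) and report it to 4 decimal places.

Heun: k1 = f(t_n, y_n); k2 = f(t_n + h, y_n + h·k1); y_{n+1} = y_n + (h/2)·(k1 + k2).
t=1.000000, y=1.440000:
  k1 = f(1.000000, 1.440000) = 1.526400
  k2 = f(1.380000, 2.020032) = 2.954903
  y ← 1.440000 + (0.38/2)·(1.526400 + 2.954903) = 2.291448
t=1.380000, y=2.291448:
  k1 = f(1.380000, 2.291448) = 3.351929
  k2 = f(1.760000, 3.565181) = 6.651201
  y ← 2.291448 + (0.38/2)·(3.351929 + 6.651201) = 4.192042
t=1.760000, y=4.192042:
  k1 = f(1.760000, 4.192042) = 7.820674
  k2 = f(2.140000, 7.163899) = 16.250587
  y ← 4.192042 + (0.38/2)·(7.820674 + 16.250587) = 8.765582
y(2.14) ≈ 8.7656

8.7656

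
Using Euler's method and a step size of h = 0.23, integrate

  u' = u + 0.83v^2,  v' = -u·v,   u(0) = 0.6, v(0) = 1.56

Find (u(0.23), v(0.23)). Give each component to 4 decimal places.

1.2026, 1.3447

Euler on (u,v): u_{n+1} = u_n + h·u', v_{n+1} = v_n + h·v'.
0.000000: (0.600000, 1.560000); f=(2.619888, -0.936000) → (1.202574, 1.344720)
(u(0.23), v(0.23)) ≈ (1.2026, 1.3447)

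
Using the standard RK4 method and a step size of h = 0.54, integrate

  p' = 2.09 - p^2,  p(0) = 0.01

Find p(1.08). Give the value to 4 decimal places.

RK4: k1 = f(t_n, p_n); k2 = f(t_n + h/2, p_n + (h/2)·k1); k3 = f(t_n + h/2, p_n + (h/2)·k2); k4 = f(t_n + h, p_n + h·k3); p_{n+1} = p_n + (h/6)·(k1 + 2k2 + 2k3 + k4).
t=0.000000, p=0.010000:
  k1 = f(0.000000, 0.010000) = 2.089900
  k2 = f(0.270000, 0.574273) = 1.760211
  k3 = f(0.270000, 0.485257) = 1.854526
  k4 = f(0.540000, 1.011444) = 1.066981
  p ← 0.010000 + (0.54/6)·(k1 + 2k2 + 2k3 + k4) = 0.944772
t=0.540000, p=0.944772:
  k1 = f(0.540000, 0.944772) = 1.197406
  k2 = f(0.810000, 1.268072) = 0.481995
  k3 = f(0.810000, 1.074910) = 0.934568
  k4 = f(1.080000, 1.449438) = -0.010872
  p ← 0.944772 + (0.54/6)·(k1 + 2k2 + 2k3 + k4) = 1.306541
p(1.08) ≈ 1.3065

1.3065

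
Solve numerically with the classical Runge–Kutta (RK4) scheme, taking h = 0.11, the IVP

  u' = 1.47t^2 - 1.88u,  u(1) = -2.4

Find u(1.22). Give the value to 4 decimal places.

RK4: k1 = f(t_n, u_n); k2 = f(t_n + h/2, u_n + (h/2)·k1); k3 = f(t_n + h/2, u_n + (h/2)·k2); k4 = f(t_n + h, u_n + h·k3); u_{n+1} = u_n + (h/6)·(k1 + 2k2 + 2k3 + k4).
t=1.000000, u=-2.400000:
  k1 = f(1.000000, -2.400000) = 5.982000
  k2 = f(1.055000, -2.070990) = 5.529608
  k3 = f(1.055000, -2.095872) = 5.576385
  k4 = f(1.110000, -1.786598) = 5.169991
  u ← -2.400000 + (0.11/6)·(k1 + 2k2 + 2k3 + k4) = -1.788327
t=1.110000, u=-1.788327:
  k1 = f(1.110000, -1.788327) = 5.173242
  k2 = f(1.165000, -1.503799) = 4.822262
  k3 = f(1.165000, -1.523103) = 4.858554
  k4 = f(1.220000, -1.253886) = 4.545254
  u ← -1.788327 + (0.11/6)·(k1 + 2k2 + 2k3 + k4) = -1.255191
u(1.22) ≈ -1.2552

-1.2552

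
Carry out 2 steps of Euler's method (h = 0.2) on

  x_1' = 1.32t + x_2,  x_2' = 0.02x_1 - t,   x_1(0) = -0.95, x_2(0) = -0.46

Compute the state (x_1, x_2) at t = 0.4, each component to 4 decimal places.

-1.0820, -0.5080

Euler on (x_1,x_2): x_1_{n+1} = x_1_n + h·x_1', x_2_{n+1} = x_2_n + h·x_2'.
0.000000: (-0.950000, -0.460000); f=(-0.460000, -0.019000) → (-1.042000, -0.463800)
0.200000: (-1.042000, -0.463800); f=(-0.199800, -0.220840) → (-1.081960, -0.507968)
(x_1(0.4), x_2(0.4)) ≈ (-1.0820, -0.5080)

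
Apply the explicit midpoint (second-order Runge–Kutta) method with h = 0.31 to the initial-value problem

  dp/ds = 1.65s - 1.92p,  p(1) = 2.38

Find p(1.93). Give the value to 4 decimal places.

Midpoint: k1 = f(s_n, p_n); k2 = f(s_n + h/2, p_n + (h/2)·k1); p_{n+1} = p_n + h·k2.
s=1.000000, p=2.380000:
  k1 = f(1.000000, 2.380000) = -2.919600
  k2 = f(1.155000, 1.927462) = -1.794977
  p ← 2.380000 + 0.31·(-1.794977) = 1.823557
s=1.310000, p=1.823557:
  k1 = f(1.310000, 1.823557) = -1.339730
  k2 = f(1.465000, 1.615899) = -0.685276
  p ← 1.823557 + 0.31·(-0.685276) = 1.611122
s=1.620000, p=1.611122:
  k1 = f(1.620000, 1.611122) = -0.420353
  k2 = f(1.775000, 1.545967) = -0.039506
  p ← 1.611122 + 0.31·(-0.039506) = 1.598875
p(1.93) ≈ 1.5989

1.5989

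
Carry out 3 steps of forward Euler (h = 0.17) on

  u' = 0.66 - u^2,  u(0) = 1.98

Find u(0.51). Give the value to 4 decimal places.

Euler: u_{n+1} = u_n + h·f(x_n, u_n).
x=0.000000, u=1.980000: f=-3.260400 → u ← 1.980000 + 0.17·(-3.260400) = 1.425732
x=0.170000, u=1.425732: f=-1.372712 → u ← 1.425732 + 0.17·(-1.372712) = 1.192371
x=0.340000, u=1.192371: f=-0.761749 → u ← 1.192371 + 0.17·(-0.761749) = 1.062874
u(0.51) ≈ 1.0629

1.0629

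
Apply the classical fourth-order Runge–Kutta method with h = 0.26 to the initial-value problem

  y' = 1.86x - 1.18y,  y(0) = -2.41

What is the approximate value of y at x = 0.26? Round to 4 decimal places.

RK4: k1 = f(x_n, y_n); k2 = f(x_n + h/2, y_n + (h/2)·k1); k3 = f(x_n + h/2, y_n + (h/2)·k2); k4 = f(x_n + h, y_n + h·k3); y_{n+1} = y_n + (h/6)·(k1 + 2k2 + 2k3 + k4).
x=0.000000, y=-2.410000:
  k1 = f(0.000000, -2.410000) = 2.843800
  k2 = f(0.130000, -2.040306) = 2.649361
  k3 = f(0.130000, -2.065583) = 2.679188
  k4 = f(0.260000, -1.713411) = 2.505425
  y ← -2.410000 + (0.26/6)·(k1 + 2k2 + 2k3 + k4) = -1.716393
y(0.26) ≈ -1.7164

-1.7164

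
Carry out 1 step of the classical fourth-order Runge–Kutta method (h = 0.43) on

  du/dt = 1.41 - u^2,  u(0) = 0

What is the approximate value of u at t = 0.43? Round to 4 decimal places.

0.5582

RK4: k1 = f(t_n, u_n); k2 = f(t_n + h/2, u_n + (h/2)·k1); k3 = f(t_n + h/2, u_n + (h/2)·k2); k4 = f(t_n + h, u_n + h·k3); u_{n+1} = u_n + (h/6)·(k1 + 2k2 + 2k3 + k4).
t=0.000000, u=0.000000:
  k1 = f(0.000000, 0.000000) = 1.410000
  k2 = f(0.215000, 0.303150) = 1.318100
  k3 = f(0.215000, 0.283392) = 1.329689
  k4 = f(0.430000, 0.571766) = 1.083083
  u ← 0.000000 + (0.43/6)·(k1 + 2k2 + 2k3 + k4) = 0.558187
u(0.43) ≈ 0.5582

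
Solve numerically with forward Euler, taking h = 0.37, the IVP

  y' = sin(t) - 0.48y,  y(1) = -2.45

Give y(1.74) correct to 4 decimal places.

Euler: y_{n+1} = y_n + h·f(t_n, y_n).
t=1.000000, y=-2.450000: f=2.017471 → y ← -2.450000 + 0.37·2.017471 = -1.703536
t=1.370000, y=-1.703536: f=1.797605 → y ← -1.703536 + 0.37·1.797605 = -1.038422
y(1.74) ≈ -1.0384

-1.0384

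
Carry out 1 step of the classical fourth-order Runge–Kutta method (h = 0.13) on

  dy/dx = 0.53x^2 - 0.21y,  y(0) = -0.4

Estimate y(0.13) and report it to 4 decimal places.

-0.3888

RK4: k1 = f(x_n, y_n); k2 = f(x_n + h/2, y_n + (h/2)·k1); k3 = f(x_n + h/2, y_n + (h/2)·k2); k4 = f(x_n + h, y_n + h·k3); y_{n+1} = y_n + (h/6)·(k1 + 2k2 + 2k3 + k4).
x=0.000000, y=-0.400000:
  k1 = f(0.000000, -0.400000) = 0.084000
  k2 = f(0.065000, -0.394540) = 0.085093
  k3 = f(0.065000, -0.394469) = 0.085078
  k4 = f(0.130000, -0.388940) = 0.090634
  y ← -0.400000 + (0.13/6)·(k1 + 2k2 + 2k3 + k4) = -0.388842
y(0.13) ≈ -0.3888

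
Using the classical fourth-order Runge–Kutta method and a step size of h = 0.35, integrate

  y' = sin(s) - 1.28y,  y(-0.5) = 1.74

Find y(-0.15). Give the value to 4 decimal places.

1.0259

RK4: k1 = f(s_n, y_n); k2 = f(s_n + h/2, y_n + (h/2)·k1); k3 = f(s_n + h/2, y_n + (h/2)·k2); k4 = f(s_n + h, y_n + h·k3); y_{n+1} = y_n + (h/6)·(k1 + 2k2 + 2k3 + k4).
s=-0.500000, y=1.740000:
  k1 = f(-0.500000, 1.740000) = -2.706626
  k2 = f(-0.325000, 1.266341) = -1.940225
  k3 = f(-0.325000, 1.400461) = -2.111898
  k4 = f(-0.150000, 1.000836) = -1.430508
  y ← 1.740000 + (0.35/6)·(k1 + 2k2 + 2k3 + k4) = 1.025920
y(-0.15) ≈ 1.0259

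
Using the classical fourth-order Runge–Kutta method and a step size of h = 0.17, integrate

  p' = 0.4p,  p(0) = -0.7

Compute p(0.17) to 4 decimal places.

RK4: k1 = f(s_n, p_n); k2 = f(s_n + h/2, p_n + (h/2)·k1); k3 = f(s_n + h/2, p_n + (h/2)·k2); k4 = f(s_n + h, p_n + h·k3); p_{n+1} = p_n + (h/6)·(k1 + 2k2 + 2k3 + k4).
s=0.000000, p=-0.700000:
  k1 = f(0.000000, -0.700000) = -0.280000
  k2 = f(0.085000, -0.723800) = -0.289520
  k3 = f(0.085000, -0.724609) = -0.289844
  k4 = f(0.170000, -0.749273) = -0.299709
  p ← -0.700000 + (0.17/6)·(k1 + 2k2 + 2k3 + k4) = -0.749256
p(0.17) ≈ -0.7493

-0.7493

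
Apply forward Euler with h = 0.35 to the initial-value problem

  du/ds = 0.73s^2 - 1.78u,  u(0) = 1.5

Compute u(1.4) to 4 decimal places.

Euler: u_{n+1} = u_n + h·f(s_n, u_n).
s=0.000000, u=1.500000: f=-2.670000 → u ← 1.500000 + 0.35·(-2.670000) = 0.565500
s=0.350000, u=0.565500: f=-0.917165 → u ← 0.565500 + 0.35·(-0.917165) = 0.244492
s=0.700000, u=0.244492: f=-0.077496 → u ← 0.244492 + 0.35·(-0.077496) = 0.217369
s=1.050000, u=0.217369: f=0.417909 → u ← 0.217369 + 0.35·0.417909 = 0.363637
u(1.4) ≈ 0.3636

0.3636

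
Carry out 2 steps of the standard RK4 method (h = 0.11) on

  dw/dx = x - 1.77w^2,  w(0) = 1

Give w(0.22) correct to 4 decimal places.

RK4: k1 = f(x_n, w_n); k2 = f(x_n + h/2, w_n + (h/2)·k1); k3 = f(x_n + h/2, w_n + (h/2)·k2); k4 = f(x_n + h, w_n + h·k3); w_{n+1} = w_n + (h/6)·(k1 + 2k2 + 2k3 + k4).
x=0.000000, w=1.000000:
  k1 = f(0.000000, 1.000000) = -1.770000
  k2 = f(0.055000, 0.902650) = -1.387155
  k3 = f(0.055000, 0.923706) = -1.455224
  k4 = f(0.110000, 0.839925) = -1.138690
  w ← 1.000000 + (0.11/6)·(k1 + 2k2 + 2k3 + k4) = 0.842453
x=0.110000, w=0.842453:
  k1 = f(0.110000, 0.842453) = -1.146218
  k2 = f(0.165000, 0.779411) = -0.910244
  k3 = f(0.165000, 0.792390) = -0.946351
  k4 = f(0.220000, 0.738355) = -0.744947
  w ← 0.842453 + (0.11/6)·(k1 + 2k2 + 2k3 + k4) = 0.739707
w(0.22) ≈ 0.7397

0.7397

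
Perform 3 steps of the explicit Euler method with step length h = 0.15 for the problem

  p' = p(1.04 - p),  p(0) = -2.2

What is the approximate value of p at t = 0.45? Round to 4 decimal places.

-10.5674

Euler: p_{n+1} = p_n + h·f(t_n, p_n).
t=0.000000, p=-2.200000: f=-7.128000 → p ← -2.200000 + 0.15·(-7.128000) = -3.269200
t=0.150000, p=-3.269200: f=-14.087637 → p ← -3.269200 + 0.15·(-14.087637) = -5.382345
t=0.300000, p=-5.382345: f=-34.567282 → p ← -5.382345 + 0.15·(-34.567282) = -10.567438
p(0.45) ≈ -10.5674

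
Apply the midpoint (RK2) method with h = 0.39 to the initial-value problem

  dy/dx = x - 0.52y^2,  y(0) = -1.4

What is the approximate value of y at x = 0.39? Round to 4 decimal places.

-1.8423

Midpoint: k1 = f(x_n, y_n); k2 = f(x_n + h/2, y_n + (h/2)·k1); y_{n+1} = y_n + h·k2.
x=0.000000, y=-1.400000:
  k1 = f(0.000000, -1.400000) = -1.019200
  k2 = f(0.195000, -1.598744) = -1.134111
  y ← -1.400000 + 0.39·(-1.134111) = -1.842303
y(0.39) ≈ -1.8423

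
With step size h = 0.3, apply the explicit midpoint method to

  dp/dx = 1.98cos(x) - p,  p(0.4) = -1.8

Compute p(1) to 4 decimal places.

Midpoint: k1 = f(x_n, p_n); k2 = f(x_n + h/2, p_n + (h/2)·k1); p_{n+1} = p_n + h·k2.
x=0.400000, p=-1.800000:
  k1 = f(0.400000, -1.800000) = 3.623701
  k2 = f(0.550000, -1.256445) = 2.944443
  p ← -1.800000 + 0.3·2.944443 = -0.916667
x=0.700000, p=-0.916667:
  k1 = f(0.700000, -0.916667) = 2.431054
  k2 = f(0.850000, -0.552009) = 1.858775
  p ← -0.916667 + 0.3·1.858775 = -0.359034
p(1) ≈ -0.3590

-0.3590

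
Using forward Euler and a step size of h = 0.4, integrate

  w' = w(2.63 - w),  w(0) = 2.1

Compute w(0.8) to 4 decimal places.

2.6315

Euler: w_{n+1} = w_n + h·f(s_n, w_n).
s=0.000000, w=2.100000: f=1.113000 → w ← 2.100000 + 0.4·1.113000 = 2.545200
s=0.400000, w=2.545200: f=0.215833 → w ← 2.545200 + 0.4·0.215833 = 2.631533
w(0.8) ≈ 2.6315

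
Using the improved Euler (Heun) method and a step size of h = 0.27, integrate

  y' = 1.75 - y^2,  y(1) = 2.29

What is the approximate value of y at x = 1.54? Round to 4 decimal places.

Heun: k1 = f(x_n, y_n); k2 = f(x_n + h, y_n + h·k1); y_{n+1} = y_n + (h/2)·(k1 + k2).
x=1.000000, y=2.290000:
  k1 = f(1.000000, 2.290000) = -3.494100
  k2 = f(1.270000, 1.346593) = -0.063313
  y ← 2.290000 + (0.27/2)·(-3.494100 + (-0.063313)) = 1.809749
x=1.270000, y=1.809749:
  k1 = f(1.270000, 1.809749) = -1.525192
  k2 = f(1.540000, 1.397947) = -0.204257
  y ← 1.809749 + (0.27/2)·(-1.525192 + (-0.204257)) = 1.576274
y(1.54) ≈ 1.5763

1.5763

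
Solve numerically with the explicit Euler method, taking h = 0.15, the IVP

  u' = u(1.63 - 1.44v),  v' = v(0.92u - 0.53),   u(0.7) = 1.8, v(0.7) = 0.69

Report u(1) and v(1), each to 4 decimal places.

Euler on (u,v): u_{n+1} = u_n + h·u', v_{n+1} = v_n + h·v'.
0.700000: (1.800000, 0.690000); f=(1.145520, 0.776940) → (1.971828, 0.806541)
0.850000: (1.971828, 0.806541); f=(0.923961, 1.035665) → (2.110422, 0.961891)
(u(1), v(1)) ≈ (2.1104, 0.9619)

2.1104, 0.9619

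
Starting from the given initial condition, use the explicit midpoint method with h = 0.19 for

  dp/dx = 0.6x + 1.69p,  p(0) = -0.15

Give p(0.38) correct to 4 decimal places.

Midpoint: k1 = f(x_n, p_n); k2 = f(x_n + h/2, p_n + (h/2)·k1); p_{n+1} = p_n + h·k2.
x=0.000000, p=-0.150000:
  k1 = f(0.000000, -0.150000) = -0.253500
  k2 = f(0.095000, -0.174083) = -0.237199
  p ← -0.150000 + 0.19·(-0.237199) = -0.195068
x=0.190000, p=-0.195068:
  k1 = f(0.190000, -0.195068) = -0.215665
  k2 = f(0.285000, -0.215556) = -0.193290
  p ← -0.195068 + 0.19·(-0.193290) = -0.231793
p(0.38) ≈ -0.2318

-0.2318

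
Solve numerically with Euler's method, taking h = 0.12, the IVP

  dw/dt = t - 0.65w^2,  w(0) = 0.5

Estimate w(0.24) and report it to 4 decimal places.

0.4769

Euler: w_{n+1} = w_n + h·f(t_n, w_n).
t=0.000000, w=0.500000: f=-0.162500 → w ← 0.500000 + 0.12·(-0.162500) = 0.480500
t=0.120000, w=0.480500: f=-0.030072 → w ← 0.480500 + 0.12·(-0.030072) = 0.476891
w(0.24) ≈ 0.4769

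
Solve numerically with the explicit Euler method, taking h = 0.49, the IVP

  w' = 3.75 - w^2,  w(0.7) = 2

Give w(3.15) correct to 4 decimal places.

1.8985

Euler: w_{n+1} = w_n + h·f(x_n, w_n).
x=0.700000, w=2.000000: f=-0.250000 → w ← 2.000000 + 0.49·(-0.250000) = 1.877500
x=1.190000, w=1.877500: f=0.224994 → w ← 1.877500 + 0.49·0.224994 = 1.987747
x=1.680000, w=1.987747: f=-0.201138 → w ← 1.987747 + 0.49·(-0.201138) = 1.889189
x=2.170000, w=1.889189: f=0.180964 → w ← 1.889189 + 0.49·0.180964 = 1.977861
x=2.660000, w=1.977861: f=-0.161936 → w ← 1.977861 + 0.49·(-0.161936) = 1.898513
w(3.15) ≈ 1.8985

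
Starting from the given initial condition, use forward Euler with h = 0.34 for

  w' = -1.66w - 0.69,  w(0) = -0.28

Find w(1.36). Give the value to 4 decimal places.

-0.4108

Euler: w_{n+1} = w_n + h·f(t_n, w_n).
t=0.000000, w=-0.280000: f=-0.225200 → w ← -0.280000 + 0.34·(-0.225200) = -0.356568
t=0.340000, w=-0.356568: f=-0.098097 → w ← -0.356568 + 0.34·(-0.098097) = -0.389921
t=0.680000, w=-0.389921: f=-0.042731 → w ← -0.389921 + 0.34·(-0.042731) = -0.404450
t=1.020000, w=-0.404450: f=-0.018614 → w ← -0.404450 + 0.34·(-0.018614) = -0.410778
w(1.36) ≈ -0.4108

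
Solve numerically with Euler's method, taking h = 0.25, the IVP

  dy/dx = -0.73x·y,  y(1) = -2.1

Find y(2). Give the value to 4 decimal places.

-0.6550

Euler: y_{n+1} = y_n + h·f(x_n, y_n).
x=1.000000, y=-2.100000: f=1.533000 → y ← -2.100000 + 0.25·1.533000 = -1.716750
x=1.250000, y=-1.716750: f=1.566534 → y ← -1.716750 + 0.25·1.566534 = -1.325116
x=1.500000, y=-1.325116: f=1.451002 → y ← -1.325116 + 0.25·1.451002 = -0.962366
x=1.750000, y=-0.962366: f=1.229422 → y ← -0.962366 + 0.25·1.229422 = -0.655010
y(2) ≈ -0.6550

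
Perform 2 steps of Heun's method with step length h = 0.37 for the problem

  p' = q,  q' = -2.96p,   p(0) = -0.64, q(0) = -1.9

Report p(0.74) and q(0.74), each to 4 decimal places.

Heun on (p,q): k1 = f(t_n, state_n); k2 = f(t_n + h, state_n + h·k1); state_{n+1} = state_n + (h/2)·(k1 + k2).
0.000000: (-0.640000, -1.900000)
  k1 = (-1.900000, 1.894400)
  predictor → (-1.343000, -1.199072)
  k2 = (-1.199072, 3.975280)
  → (-1.213328, -0.814109)
0.370000: (-1.213328, -0.814109)
  k1 = (-0.814109, 3.591452)
  predictor → (-1.514549, 0.514728)
  k2 = (0.514728, 4.483064)
  → (-1.268714, 0.679676)
(p(0.74), q(0.74)) ≈ (-1.2687, 0.6797)

-1.2687, 0.6797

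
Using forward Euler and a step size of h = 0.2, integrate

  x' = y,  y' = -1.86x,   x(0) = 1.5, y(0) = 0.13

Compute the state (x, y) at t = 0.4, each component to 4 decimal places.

Euler on (x,y): x_{n+1} = x_n + h·x', y_{n+1} = y_n + h·y'.
0.000000: (1.500000, 0.130000); f=(0.130000, -2.790000) → (1.526000, -0.428000)
0.200000: (1.526000, -0.428000); f=(-0.428000, -2.838360) → (1.440400, -0.995672)
(x(0.4), y(0.4)) ≈ (1.4404, -0.9957)

1.4404, -0.9957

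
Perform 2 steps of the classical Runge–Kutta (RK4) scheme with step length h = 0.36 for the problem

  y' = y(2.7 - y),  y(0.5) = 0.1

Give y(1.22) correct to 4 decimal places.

RK4: k1 = f(x_n, y_n); k2 = f(x_n + h/2, y_n + (h/2)·k1); k3 = f(x_n + h/2, y_n + (h/2)·k2); k4 = f(x_n + h, y_n + h·k3); y_{n+1} = y_n + (h/6)·(k1 + 2k2 + 2k3 + k4).
x=0.500000, y=0.100000:
  k1 = f(0.500000, 0.100000) = 0.260000
  k2 = f(0.680000, 0.146800) = 0.374810
  k3 = f(0.680000, 0.167466) = 0.424113
  k4 = f(0.860000, 0.252681) = 0.618390
  y ← 0.100000 + (0.36/6)·(k1 + 2k2 + 2k3 + k4) = 0.248574
x=0.860000, y=0.248574:
  k1 = f(0.860000, 0.248574) = 0.609361
  k2 = f(1.040000, 0.358259) = 0.838950
  k3 = f(1.040000, 0.399585) = 0.919212
  k4 = f(1.220000, 0.579490) = 1.228815
  y ← 0.248574 + (0.36/6)·(k1 + 2k2 + 2k3 + k4) = 0.569844
y(1.22) ≈ 0.5698

0.5698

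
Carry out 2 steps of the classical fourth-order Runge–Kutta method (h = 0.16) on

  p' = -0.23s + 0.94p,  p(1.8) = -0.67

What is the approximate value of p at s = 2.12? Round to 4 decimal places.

RK4: k1 = f(s_n, p_n); k2 = f(s_n + h/2, p_n + (h/2)·k1); k3 = f(s_n + h/2, p_n + (h/2)·k2); k4 = f(s_n + h, p_n + h·k3); p_{n+1} = p_n + (h/6)·(k1 + 2k2 + 2k3 + k4).
s=1.800000, p=-0.670000:
  k1 = f(1.800000, -0.670000) = -1.043800
  k2 = f(1.880000, -0.753504) = -1.140694
  k3 = f(1.880000, -0.761256) = -1.147980
  k4 = f(1.960000, -0.853677) = -1.253256
  p ← -0.670000 + (0.16/6)·(k1 + 2k2 + 2k3 + k4) = -0.853317
s=1.960000, p=-0.853317:
  k1 = f(1.960000, -0.853317) = -1.252918
  k2 = f(2.040000, -0.953551) = -1.365538
  k3 = f(2.040000, -0.962560) = -1.374007
  k4 = f(2.120000, -1.073159) = -1.496369
  p ← -0.853317 + (0.16/6)·(k1 + 2k2 + 2k3 + k4) = -1.072741
p(2.12) ≈ -1.0727

-1.0727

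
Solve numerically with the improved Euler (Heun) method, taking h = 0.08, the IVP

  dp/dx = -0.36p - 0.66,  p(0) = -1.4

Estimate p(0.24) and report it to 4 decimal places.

-1.4359

Heun: k1 = f(x_n, p_n); k2 = f(x_n + h, p_n + h·k1); p_{n+1} = p_n + (h/2)·(k1 + k2).
x=0.000000, p=-1.400000:
  k1 = f(0.000000, -1.400000) = -0.156000
  k2 = f(0.080000, -1.412480) = -0.151507
  p ← -1.400000 + (0.08/2)·(-0.156000 + (-0.151507)) = -1.412300
x=0.080000, p=-1.412300:
  k1 = f(0.080000, -1.412300) = -0.151572
  k2 = f(0.160000, -1.424426) = -0.147207
  p ← -1.412300 + (0.08/2)·(-0.151572 + (-0.147207)) = -1.424251
x=0.160000, p=-1.424251:
  k1 = f(0.160000, -1.424251) = -0.147269
  k2 = f(0.240000, -1.436033) = -0.143028
  p ← -1.424251 + (0.08/2)·(-0.147269 + (-0.143028)) = -1.435863
p(0.24) ≈ -1.4359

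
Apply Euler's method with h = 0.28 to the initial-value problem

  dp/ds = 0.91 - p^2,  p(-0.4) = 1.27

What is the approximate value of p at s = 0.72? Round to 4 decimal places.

0.9646

Euler: p_{n+1} = p_n + h·f(s_n, p_n).
s=-0.400000, p=1.270000: f=-0.702900 → p ← 1.270000 + 0.28·(-0.702900) = 1.073188
s=-0.120000, p=1.073188: f=-0.241732 → p ← 1.073188 + 0.28·(-0.241732) = 1.005503
s=0.160000, p=1.005503: f=-0.101036 → p ← 1.005503 + 0.28·(-0.101036) = 0.977213
s=0.440000, p=0.977213: f=-0.044945 → p ← 0.977213 + 0.28·(-0.044945) = 0.964628
p(0.72) ≈ 0.9646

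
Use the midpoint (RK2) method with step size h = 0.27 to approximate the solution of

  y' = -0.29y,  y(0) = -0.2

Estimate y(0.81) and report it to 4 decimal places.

Midpoint: k1 = f(s_n, y_n); k2 = f(s_n + h/2, y_n + (h/2)·k1); y_{n+1} = y_n + h·k2.
s=0.000000, y=-0.200000:
  k1 = f(0.000000, -0.200000) = 0.058000
  k2 = f(0.135000, -0.192170) = 0.055729
  y ← -0.200000 + 0.27·0.055729 = -0.184953
s=0.270000, y=-0.184953:
  k1 = f(0.270000, -0.184953) = 0.053636
  k2 = f(0.405000, -0.177712) = 0.051537
  y ← -0.184953 + 0.27·0.051537 = -0.171038
s=0.540000, y=-0.171038:
  k1 = f(0.540000, -0.171038) = 0.049601
  k2 = f(0.675000, -0.164342) = 0.047659
  y ← -0.171038 + 0.27·0.047659 = -0.158170
y(0.81) ≈ -0.1582

-0.1582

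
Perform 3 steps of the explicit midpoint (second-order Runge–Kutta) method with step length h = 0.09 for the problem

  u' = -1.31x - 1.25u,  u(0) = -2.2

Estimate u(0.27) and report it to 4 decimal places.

-1.6143

Midpoint: k1 = f(x_n, u_n); k2 = f(x_n + h/2, u_n + (h/2)·k1); u_{n+1} = u_n + h·k2.
x=0.000000, u=-2.200000:
  k1 = f(0.000000, -2.200000) = 2.750000
  k2 = f(0.045000, -2.076250) = 2.536363
  u ← -2.200000 + 0.09·2.536363 = -1.971727
x=0.090000, u=-1.971727:
  k1 = f(0.090000, -1.971727) = 2.346759
  k2 = f(0.135000, -1.866123) = 2.155804
  u ← -1.971727 + 0.09·2.155804 = -1.777705
x=0.180000, u=-1.777705:
  k1 = f(0.180000, -1.777705) = 1.986331
  k2 = f(0.225000, -1.688320) = 1.815650
  u ← -1.777705 + 0.09·1.815650 = -1.614297
u(0.27) ≈ -1.6143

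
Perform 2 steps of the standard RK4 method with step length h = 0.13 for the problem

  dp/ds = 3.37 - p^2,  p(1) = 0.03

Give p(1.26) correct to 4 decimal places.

RK4: k1 = f(s_n, p_n); k2 = f(s_n + h/2, p_n + (h/2)·k1); k3 = f(s_n + h/2, p_n + (h/2)·k2); k4 = f(s_n + h, p_n + h·k3); p_{n+1} = p_n + (h/6)·(k1 + 2k2 + 2k3 + k4).
s=1.000000, p=0.030000:
  k1 = f(1.000000, 0.030000) = 3.369100
  k2 = f(1.065000, 0.248992) = 3.308003
  k3 = f(1.065000, 0.245020) = 3.309965
  k4 = f(1.130000, 0.460295) = 3.158128
  p ← 0.030000 + (0.13/6)·(k1 + 2k2 + 2k3 + k4) = 0.458202
s=1.130000, p=0.458202:
  k1 = f(1.130000, 0.458202) = 3.160051
  k2 = f(1.195000, 0.663605) = 2.929628
  k3 = f(1.195000, 0.648628) = 2.949282
  k4 = f(1.260000, 0.841609) = 2.661695
  p ← 0.458202 + (0.13/6)·(k1 + 2k2 + 2k3 + k4) = 0.839093
p(1.26) ≈ 0.8391

0.8391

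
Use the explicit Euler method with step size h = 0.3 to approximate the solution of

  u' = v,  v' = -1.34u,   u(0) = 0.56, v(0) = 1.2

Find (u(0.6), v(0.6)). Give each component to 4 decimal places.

Euler on (u,v): u_{n+1} = u_n + h·u', v_{n+1} = v_n + h·v'.
0.000000: (0.560000, 1.200000); f=(1.200000, -0.750400) → (0.920000, 0.974880)
0.300000: (0.920000, 0.974880); f=(0.974880, -1.232800) → (1.212464, 0.605040)
(u(0.6), v(0.6)) ≈ (1.2125, 0.6050)

1.2125, 0.6050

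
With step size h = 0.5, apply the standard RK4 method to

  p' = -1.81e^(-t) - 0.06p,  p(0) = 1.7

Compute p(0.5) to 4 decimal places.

RK4: k1 = f(t_n, p_n); k2 = f(t_n + h/2, p_n + (h/2)·k1); k3 = f(t_n + h/2, p_n + (h/2)·k2); k4 = f(t_n + h, p_n + h·k3); p_{n+1} = p_n + (h/6)·(k1 + 2k2 + 2k3 + k4).
t=0.000000, p=1.700000:
  k1 = f(0.000000, 1.700000) = -1.912000
  k2 = f(0.250000, 1.222000) = -1.482949
  k3 = f(0.250000, 1.329263) = -1.489385
  k4 = f(0.500000, 0.955307) = -1.155139
  p ← 1.700000 + (0.5/6)·(k1 + 2k2 + 2k3 + k4) = 0.949016
p(0.5) ≈ 0.9490

0.9490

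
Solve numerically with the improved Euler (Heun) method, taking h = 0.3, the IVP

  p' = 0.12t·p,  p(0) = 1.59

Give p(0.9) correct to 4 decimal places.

1.6691

Heun: k1 = f(t_n, p_n); k2 = f(t_n + h, p_n + h·k1); p_{n+1} = p_n + (h/2)·(k1 + k2).
t=0.000000, p=1.590000:
  k1 = f(0.000000, 1.590000) = 0.000000
  k2 = f(0.300000, 1.590000) = 0.057240
  p ← 1.590000 + (0.3/2)·(0.000000 + 0.057240) = 1.598586
t=0.300000, p=1.598586:
  k1 = f(0.300000, 1.598586) = 0.057549
  k2 = f(0.600000, 1.615851) = 0.116341
  p ← 1.598586 + (0.3/2)·(0.057549 + 0.116341) = 1.624670
t=0.600000, p=1.624670:
  k1 = f(0.600000, 1.624670) = 0.116976
  k2 = f(0.900000, 1.659762) = 0.179254
  p ← 1.624670 + (0.3/2)·(0.116976 + 0.179254) = 1.669104
p(0.9) ≈ 1.6691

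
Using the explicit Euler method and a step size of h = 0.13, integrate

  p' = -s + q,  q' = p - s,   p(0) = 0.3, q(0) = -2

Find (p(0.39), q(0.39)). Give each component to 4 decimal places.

Euler on (p,q): p_{n+1} = p_n + h·p', q_{n+1} = q_n + h·q'.
0.000000: (0.300000, -2.000000); f=(-2.000000, 0.300000) → (0.040000, -1.961000)
0.130000: (0.040000, -1.961000); f=(-2.091000, -0.090000) → (-0.231830, -1.972700)
0.260000: (-0.231830, -1.972700); f=(-2.232700, -0.491830) → (-0.522081, -2.036638)
(p(0.39), q(0.39)) ≈ (-0.5221, -2.0366)

-0.5221, -2.0366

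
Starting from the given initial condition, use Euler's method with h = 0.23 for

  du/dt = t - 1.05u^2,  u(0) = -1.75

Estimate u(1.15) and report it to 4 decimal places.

Euler: u_{n+1} = u_n + h·f(t_n, u_n).
t=0.000000, u=-1.750000: f=-3.215625 → u ← -1.750000 + 0.23·(-3.215625) = -2.489594
t=0.230000, u=-2.489594: f=-6.277981 → u ← -2.489594 + 0.23·(-6.277981) = -3.933529
t=0.460000, u=-3.933529: f=-15.786286 → u ← -3.933529 + 0.23·(-15.786286) = -7.564375
t=0.690000, u=-7.564375: f=-59.390759 → u ← -7.564375 + 0.23·(-59.390759) = -21.224250
t=0.920000, u=-21.224250: f=-472.072215 → u ← -21.224250 + 0.23·(-472.072215) = -129.800859
u(1.15) ≈ -129.8009

-129.8009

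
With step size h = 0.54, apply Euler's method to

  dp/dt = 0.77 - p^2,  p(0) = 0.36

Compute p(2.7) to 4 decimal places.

Euler: p_{n+1} = p_n + h·f(t_n, p_n).
t=0.000000, p=0.360000: f=0.640400 → p ← 0.360000 + 0.54·0.640400 = 0.705816
t=0.540000, p=0.705816: f=0.271824 → p ← 0.705816 + 0.54·0.271824 = 0.852601
t=1.080000, p=0.852601: f=0.043072 → p ← 0.852601 + 0.54·0.043072 = 0.875860
t=1.620000, p=0.875860: f=0.002870 → p ← 0.875860 + 0.54·0.002870 = 0.877409
t=2.160000, p=0.877409: f=0.000153 → p ← 0.877409 + 0.54·0.000153 = 0.877492
p(2.7) ≈ 0.8775

0.8775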